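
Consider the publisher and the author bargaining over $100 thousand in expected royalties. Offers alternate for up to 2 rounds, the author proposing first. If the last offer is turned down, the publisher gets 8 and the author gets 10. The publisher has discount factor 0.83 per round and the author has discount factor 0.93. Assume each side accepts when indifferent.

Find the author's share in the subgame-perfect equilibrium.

25.3

Round 2 (the publisher proposes): the author gets 10 if talks fail, so the publisher offers 10 and keeps 90.
Round 1 (the author proposes): the publisher can get 90 next round, worth 0.83 × 90 = 74.7 now. The author offers 74.7 and keeps 100 − 74.7 = 25.3.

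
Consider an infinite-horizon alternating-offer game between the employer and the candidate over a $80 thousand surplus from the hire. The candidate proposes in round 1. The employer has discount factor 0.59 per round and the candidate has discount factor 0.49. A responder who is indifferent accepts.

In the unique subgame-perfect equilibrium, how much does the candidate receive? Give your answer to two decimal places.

When the candidate proposes, the employer accepts any offer worth at least 0.59 times what the employer would get by proposing next round; and vice versa.
This gives x = 80 − 0.59y and y = 80 − 0.49x, where x and y are each side's share when it proposes.
Hence (1 − 0.59·0.49)x = 80(1 − 0.59), i.e. 0.7109·x = 32.8.
x ≈ 46.1387; the employer's share is 80 − x ≈ 33.8613.

46.14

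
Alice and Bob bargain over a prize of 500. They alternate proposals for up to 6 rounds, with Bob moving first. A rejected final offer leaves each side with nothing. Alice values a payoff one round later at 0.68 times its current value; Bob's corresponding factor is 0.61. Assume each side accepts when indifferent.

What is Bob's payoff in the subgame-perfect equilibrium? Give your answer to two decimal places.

By backward induction:
Round 6 (Alice proposes): rejection yields 0 for Bob; Alice offers 0 and keeps 500.
Round 5 (Bob proposes): Alice can get 500 next round, worth 0.68 × 500 = 340 now; Bob offers that and keeps 160.
Round 4 (Alice proposes): Bob can get 160 next round, worth 0.61 × 160 = 97.6 now, so Alice offers 97.6, keeping 402.4.
Round 3 (Bob proposes): Alice can get 402.4 next round, worth 0.68 × 402.4 = 273.632 now. Bob offers 273.632 and keeps 500 − 273.632 = 226.368.
Round 2 (Alice proposes): Bob can get 226.368 next round, worth 0.61 × 226.368 = 138.08448 now. Alice offers 138.08448 and keeps 500 − 138.08448 = 361.91552.
Round 1 (Bob proposes): Alice can get 361.91552 next round, worth 0.68 × 361.91552 = 246.1025536 now; Bob offers that and keeps 253.8974464.

253.90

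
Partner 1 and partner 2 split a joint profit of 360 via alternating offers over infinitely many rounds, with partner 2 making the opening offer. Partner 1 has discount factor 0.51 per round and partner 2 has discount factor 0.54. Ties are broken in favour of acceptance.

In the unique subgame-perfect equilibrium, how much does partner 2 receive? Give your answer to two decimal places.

Let x be partner 2's share when partner 2 proposes and y be partner 1's share when partner 1 proposes.
Partner 1 accepts iff offered ≥ 0.51·y, so x = 360 − 0.51y. Symmetrically y = 360 − 0.54x.
Substituting: x = 360 − 0.51(360 − 0.54x), giving x(1 − 0.54·0.51) = 360(1 − 0.51).
So x = 360 × 0.49 / 0.7246 ≈ 243.4447, and partner 1 receives 360 − x ≈ 116.5553.

243.44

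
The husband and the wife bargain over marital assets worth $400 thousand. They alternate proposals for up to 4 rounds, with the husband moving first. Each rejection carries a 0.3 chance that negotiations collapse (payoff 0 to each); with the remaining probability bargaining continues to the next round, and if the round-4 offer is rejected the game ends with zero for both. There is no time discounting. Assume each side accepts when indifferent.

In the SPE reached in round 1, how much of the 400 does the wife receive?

Round 4 (the wife proposes): the husband will accept anything ≥ 0, so the wife offers 0 and keeps 400.
Round 3 (the husband proposes): rejecting gives the wife an expected 0.7 × 400 = 280; the husband offers that and keeps 120.
Round 2 (the wife proposes): rejecting gives the husband an expected 0.7 × 120 = 84, so the wife offers 84, keeping 316.
Round 1 (the husband proposes): rejecting gives the wife an expected 0.7 × 316 = 221.2. The husband offers 221.2 and keeps 400 − 221.2 = 178.8.

221.2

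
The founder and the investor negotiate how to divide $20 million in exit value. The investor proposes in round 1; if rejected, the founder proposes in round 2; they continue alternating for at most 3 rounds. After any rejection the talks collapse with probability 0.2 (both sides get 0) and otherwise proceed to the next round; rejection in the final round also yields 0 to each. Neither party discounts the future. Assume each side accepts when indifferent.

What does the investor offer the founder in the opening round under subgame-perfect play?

Round 3 (the investor proposes): the founder will accept anything ≥ 0, so the investor offers 0 and keeps 20.
Round 2 (the founder proposes): rejecting gives the investor an expected 0.8 × 20 = 16; the founder offers that and keeps 4.
Round 1 (the investor proposes): rejecting gives the founder an expected 0.8 × 4 = 3.2. The investor offers 3.2 and keeps 20 − 3.2 = 16.8.

3.2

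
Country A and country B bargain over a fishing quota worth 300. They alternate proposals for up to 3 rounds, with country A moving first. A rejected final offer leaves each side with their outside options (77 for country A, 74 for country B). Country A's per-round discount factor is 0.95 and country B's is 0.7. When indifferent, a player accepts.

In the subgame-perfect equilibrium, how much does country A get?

Round 3 (country A proposes): country B gets 74 if talks fail, so country A offers 74 and keeps 226.
Round 2 (country B proposes): country A can get 226 next round, worth 0.95 × 226 = 214.7 now; country B offers that and keeps 85.3.
Round 1 (country A proposes): country B can get 85.3 next round, worth 0.7 × 85.3 = 59.71 now. Country A offers 59.71 and keeps 300 − 59.71 = 240.29.

240.29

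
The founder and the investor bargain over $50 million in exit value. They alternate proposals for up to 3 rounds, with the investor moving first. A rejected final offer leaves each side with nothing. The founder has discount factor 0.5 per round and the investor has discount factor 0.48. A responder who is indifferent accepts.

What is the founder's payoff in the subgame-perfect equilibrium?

13

Round 3 (the investor proposes): the founder will accept anything ≥ 0, so the investor offers 0 and keeps 50.
Round 2 (the founder proposes): the investor can get 50 next round, worth 0.48 × 50 = 24 now, so the founder offers 24, keeping 26.
Round 1 (the investor proposes): the founder can get 26 next round, worth 0.5 × 26 = 13 now; the investor offers that and keeps 37.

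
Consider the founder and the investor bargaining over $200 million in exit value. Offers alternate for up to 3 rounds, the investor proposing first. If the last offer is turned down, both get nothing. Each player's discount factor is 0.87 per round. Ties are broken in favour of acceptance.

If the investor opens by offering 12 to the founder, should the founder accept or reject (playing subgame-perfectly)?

Work out the founder's continuation value if the offer is rejected.
Round 3 (the investor proposes): the founder will accept anything ≥ 0, so the investor offers 0 and keeps 200.
Round 2 (the founder proposes): the investor can get 200 next round, worth 0.87 × 200 = 174 now. The founder offers 174 and keeps 200 − 174 = 26.
So by rejecting in round 1, the founder gets 26 next round, worth 0.87 × 26 = 22.62 now.
Offer 12 < 22.62, so the founder rejects.

Reject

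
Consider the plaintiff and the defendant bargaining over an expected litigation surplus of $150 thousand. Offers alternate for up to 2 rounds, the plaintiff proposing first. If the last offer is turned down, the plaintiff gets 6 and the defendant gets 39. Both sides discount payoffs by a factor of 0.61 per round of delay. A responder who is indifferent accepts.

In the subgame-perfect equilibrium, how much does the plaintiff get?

62.16

Round 2 (the defendant proposes): the plaintiff gets 6 if talks fail, so the defendant offers 6 and keeps 144.
Round 1 (the plaintiff proposes): the defendant can get 144 next round, worth 0.61 × 144 = 87.84 now. The plaintiff offers 87.84 and keeps 150 − 87.84 = 62.16.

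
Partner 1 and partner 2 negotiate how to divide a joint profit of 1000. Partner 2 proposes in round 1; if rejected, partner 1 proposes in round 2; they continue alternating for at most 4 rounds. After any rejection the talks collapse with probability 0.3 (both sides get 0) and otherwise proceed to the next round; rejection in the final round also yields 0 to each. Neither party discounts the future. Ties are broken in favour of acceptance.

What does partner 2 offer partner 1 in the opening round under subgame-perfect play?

553

Round 4 (partner 1 proposes): rejection yields 0 for partner 2; partner 1 offers 0 and keeps 1000.
Round 3 (partner 2 proposes): rejecting gives partner 1 an expected 0.7 × 1000 = 700. Partner 2 offers 700 and keeps 1000 − 700 = 300.
Round 2 (partner 1 proposes): rejecting gives partner 2 an expected 0.7 × 300 = 210; partner 1 offers that and keeps 790.
Round 1 (partner 2 proposes): rejecting gives partner 1 an expected 0.7 × 790 = 553; partner 2 offers that and keeps 447.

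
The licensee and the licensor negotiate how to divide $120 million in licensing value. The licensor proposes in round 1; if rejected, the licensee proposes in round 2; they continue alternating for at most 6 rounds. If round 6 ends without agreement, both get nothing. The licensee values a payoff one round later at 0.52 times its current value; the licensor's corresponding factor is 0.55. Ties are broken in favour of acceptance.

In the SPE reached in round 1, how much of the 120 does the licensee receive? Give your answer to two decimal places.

Round 6 (the licensee proposes): the licensor will accept anything ≥ 0, so the licensee offers 0 and keeps 120.
Round 5 (the licensor proposes): the licensee can get 120 next round, worth 0.52 × 120 = 62.4 now. The licensor offers 62.4 and keeps 120 − 62.4 = 57.6.
Round 4 (the licensee proposes): the licensor can get 57.6 next round, worth 0.55 × 57.6 = 31.68 now, so the licensee offers 31.68, keeping 88.32.
Round 3 (the licensor proposes): the licensee can get 88.32 next round, worth 0.52 × 88.32 = 45.9264 now; the licensor offers that and keeps 74.0736.
Round 2 (the licensee proposes): the licensor can get 74.0736 next round, worth 0.55 × 74.0736 = 40.74048 now; the licensee offers that and keeps 79.25952.
Round 1 (the licensor proposes): the licensee can get 79.25952 next round, worth 0.52 × 79.25952 = 41.2149504 now; the licensor offers that and keeps 78.7850496.

41.21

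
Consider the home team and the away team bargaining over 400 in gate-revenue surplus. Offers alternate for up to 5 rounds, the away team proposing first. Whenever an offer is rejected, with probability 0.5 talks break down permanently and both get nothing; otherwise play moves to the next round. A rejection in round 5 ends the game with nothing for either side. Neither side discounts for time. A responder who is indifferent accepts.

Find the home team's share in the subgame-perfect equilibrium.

125

Round 5 (the away team proposes): the home team will accept anything ≥ 0, so the away team offers 0 and keeps 400.
Round 4 (the home team proposes): rejecting gives the away team an expected 0.5 × 400 = 200; the home team offers that and keeps 200.
Round 3 (the away team proposes): rejecting gives the home team an expected 0.5 × 200 = 100, so the away team offers 100, keeping 300.
Round 2 (the home team proposes): rejecting gives the away team an expected 0.5 × 300 = 150. The home team offers 150 and keeps 400 − 150 = 250.
Round 1 (the away team proposes): rejecting gives the home team an expected 0.5 × 250 = 125; the away team offers that and keeps 275.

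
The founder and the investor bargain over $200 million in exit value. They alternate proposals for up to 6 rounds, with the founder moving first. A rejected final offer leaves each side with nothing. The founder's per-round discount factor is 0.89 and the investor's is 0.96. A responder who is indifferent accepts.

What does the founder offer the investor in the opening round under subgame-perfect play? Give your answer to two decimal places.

179.32

Round 6 (the investor proposes): rejection yields 0 for the founder; the investor offers 0 and keeps 200.
Round 5 (the founder proposes): the investor can get 200 next round, worth 0.96 × 200 = 192 now. The founder offers 192 and keeps 200 − 192 = 8.
Round 4 (the investor proposes): the founder can get 8 next round, worth 0.89 × 8 = 7.12 now; the investor offers that and keeps 192.88.
Round 3 (the founder proposes): the investor can get 192.88 next round, worth 0.96 × 192.88 = 185.1648 now; the founder offers that and keeps 14.8352.
Round 2 (the investor proposes): the founder can get 14.8352 next round, worth 0.89 × 14.8352 = 13.203328 now; the investor offers that and keeps 186.796672.
Round 1 (the founder proposes): the investor can get 186.796672 next round, worth 0.96 × 186.796672 = 179.32480512 now, so the founder offers 179.32480512, keeping 20.67519488.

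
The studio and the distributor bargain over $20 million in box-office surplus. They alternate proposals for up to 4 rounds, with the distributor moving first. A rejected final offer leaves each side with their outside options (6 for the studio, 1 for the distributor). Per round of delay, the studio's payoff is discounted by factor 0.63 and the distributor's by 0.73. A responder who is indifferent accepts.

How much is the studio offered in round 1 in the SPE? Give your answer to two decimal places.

Work backward from the last round.
Round 4 (the studio proposes): the distributor gets 1 if talks fail, so the studio offers 1 and keeps 19.
Round 3 (the distributor proposes): the studio can get 19 next round, worth 0.63 × 19 = 11.97 now; the distributor offers that and keeps 8.03.
Round 2 (the studio proposes): the distributor can get 8.03 next round, worth 0.73 × 8.03 = 5.8619 now. The studio offers 5.8619 and keeps 20 − 5.8619 = 14.1381.
Round 1 (the distributor proposes): the studio can get 14.1381 next round, worth 0.63 × 14.1381 = 8.907003 now, so the distributor offers 8.907003, keeping 11.092997.

8.91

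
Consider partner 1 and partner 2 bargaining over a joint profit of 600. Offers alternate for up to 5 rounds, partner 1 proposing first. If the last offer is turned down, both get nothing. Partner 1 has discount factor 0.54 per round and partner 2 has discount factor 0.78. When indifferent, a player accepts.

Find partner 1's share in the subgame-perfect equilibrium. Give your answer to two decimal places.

Round 5 (partner 1 proposes): rejection yields 0 for partner 2; partner 1 offers 0 and keeps 600.
Round 4 (partner 2 proposes): partner 1 can get 600 next round, worth 0.54 × 600 = 324 now. Partner 2 offers 324 and keeps 600 − 324 = 276.
Round 3 (partner 1 proposes): partner 2 can get 276 next round, worth 0.78 × 276 = 215.28 now. Partner 1 offers 215.28 and keeps 600 − 215.28 = 384.72.
Round 2 (partner 2 proposes): partner 1 can get 384.72 next round, worth 0.54 × 384.72 = 207.7488 now, so partner 2 offers 207.7488, keeping 392.2512.
Round 1 (partner 1 proposes): partner 2 can get 392.2512 next round, worth 0.78 × 392.2512 = 305.955936 now; partner 1 offers that and keeps 294.044064.

294.04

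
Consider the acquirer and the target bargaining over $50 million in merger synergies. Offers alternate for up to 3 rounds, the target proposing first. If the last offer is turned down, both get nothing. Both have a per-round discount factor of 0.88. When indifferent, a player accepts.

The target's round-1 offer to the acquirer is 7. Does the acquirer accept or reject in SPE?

Accept

Round 3 (the target proposes): rejection yields 0 for the acquirer; the target offers 0 and keeps 50.
Round 2 (the acquirer proposes): the target can get 50 next round, worth 0.88 × 50 = 44 now; the acquirer offers that and keeps 6.
So by rejecting in round 1, the acquirer gets 6 next round, worth 0.88 × 6 = 5.28 now.
Offer 7 ≥ 5.28, so the acquirer accepts.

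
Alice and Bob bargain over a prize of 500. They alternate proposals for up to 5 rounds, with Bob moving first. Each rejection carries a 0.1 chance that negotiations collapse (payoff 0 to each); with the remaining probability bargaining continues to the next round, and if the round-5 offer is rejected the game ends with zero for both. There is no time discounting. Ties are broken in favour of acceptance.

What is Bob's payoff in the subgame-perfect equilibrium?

Round 5 (Bob proposes): rejection yields 0 for Alice; Bob offers 0 and keeps 500.
Round 4 (Alice proposes): rejecting gives Bob an expected 0.9 × 500 = 450, so Alice offers 450, keeping 50.
Round 3 (Bob proposes): rejecting gives Alice an expected 0.9 × 50 = 45; Bob offers that and keeps 455.
Round 2 (Alice proposes): rejecting gives Bob an expected 0.9 × 455 = 409.5; Alice offers that and keeps 90.5.
Round 1 (Bob proposes): rejecting gives Alice an expected 0.9 × 90.5 = 81.45, so Bob offers 81.45, keeping 418.55.

418.55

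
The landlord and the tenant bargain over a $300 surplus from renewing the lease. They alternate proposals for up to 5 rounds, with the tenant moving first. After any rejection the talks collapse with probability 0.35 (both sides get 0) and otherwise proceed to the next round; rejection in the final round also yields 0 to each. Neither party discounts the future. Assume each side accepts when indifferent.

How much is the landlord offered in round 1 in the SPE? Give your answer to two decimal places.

97.09

Round 5 (the tenant proposes): the landlord will accept anything ≥ 0, so the tenant offers 0 and keeps 300.
Round 4 (the landlord proposes): rejecting gives the tenant an expected 0.65 × 300 = 195; the landlord offers that and keeps 105.
Round 3 (the tenant proposes): rejecting gives the landlord an expected 0.65 × 105 = 68.25; the tenant offers that and keeps 231.75.
Round 2 (the landlord proposes): rejecting gives the tenant an expected 0.65 × 231.75 = 150.6375. The landlord offers 150.6375 and keeps 300 − 150.6375 = 149.3625.
Round 1 (the tenant proposes): rejecting gives the landlord an expected 0.65 × 149.3625 = 97.085625. The tenant offers 97.085625 and keeps 300 − 97.085625 = 202.914375.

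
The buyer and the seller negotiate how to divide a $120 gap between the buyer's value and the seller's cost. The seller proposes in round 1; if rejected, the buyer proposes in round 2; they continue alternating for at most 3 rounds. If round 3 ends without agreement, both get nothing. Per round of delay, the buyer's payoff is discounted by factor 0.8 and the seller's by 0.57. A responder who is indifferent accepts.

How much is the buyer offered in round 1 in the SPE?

41.28

By backward induction:
Round 3 (the seller proposes): rejection yields 0 for the buyer; the seller offers 0 and keeps 120.
Round 2 (the buyer proposes): the seller can get 120 next round, worth 0.57 × 120 = 68.4 now, so the buyer offers 68.4, keeping 51.6.
Round 1 (the seller proposes): the buyer can get 51.6 next round, worth 0.8 × 51.6 = 41.28 now; the seller offers that and keeps 78.72.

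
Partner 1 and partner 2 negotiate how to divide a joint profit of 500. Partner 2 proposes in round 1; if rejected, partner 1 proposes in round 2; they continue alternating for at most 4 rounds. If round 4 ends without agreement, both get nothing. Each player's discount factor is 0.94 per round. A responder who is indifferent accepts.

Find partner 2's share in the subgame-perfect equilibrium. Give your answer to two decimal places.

Round 4 (partner 1 proposes): partner 2 will accept anything ≥ 0, so partner 1 offers 0 and keeps 500.
Round 3 (partner 2 proposes): partner 1 can get 500 next round, worth 0.94 × 500 = 470 now. Partner 2 offers 470 and keeps 500 − 470 = 30.
Round 2 (partner 1 proposes): partner 2 can get 30 next round, worth 0.94 × 30 = 28.2 now. Partner 1 offers 28.2 and keeps 500 − 28.2 = 471.8.
Round 1 (partner 2 proposes): partner 1 can get 471.8 next round, worth 0.94 × 471.8 = 443.492 now. Partner 2 offers 443.492 and keeps 500 − 443.492 = 56.508.

56.51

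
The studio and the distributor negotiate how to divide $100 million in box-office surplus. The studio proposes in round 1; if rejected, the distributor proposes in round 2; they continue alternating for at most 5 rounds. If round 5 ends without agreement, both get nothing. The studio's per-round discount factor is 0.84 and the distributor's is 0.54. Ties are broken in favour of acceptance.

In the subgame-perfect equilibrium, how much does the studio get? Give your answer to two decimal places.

Solve by backward induction from round 5.
Round 5 (the studio proposes): the distributor will accept anything ≥ 0, so the studio offers 0 and keeps 100.
Round 4 (the distributor proposes): the studio can get 100 next round, worth 0.84 × 100 = 84 now; the distributor offers that and keeps 16.
Round 3 (the studio proposes): the distributor can get 16 next round, worth 0.54 × 16 = 8.64 now. The studio offers 8.64 and keeps 100 − 8.64 = 91.36.
Round 2 (the distributor proposes): the studio can get 91.36 next round, worth 0.84 × 91.36 = 76.7424 now, so the distributor offers 76.7424, keeping 23.2576.
Round 1 (the studio proposes): the distributor can get 23.2576 next round, worth 0.54 × 23.2576 = 12.559104 now. The studio offers 12.559104 and keeps 100 − 12.559104 = 87.440896.

87.44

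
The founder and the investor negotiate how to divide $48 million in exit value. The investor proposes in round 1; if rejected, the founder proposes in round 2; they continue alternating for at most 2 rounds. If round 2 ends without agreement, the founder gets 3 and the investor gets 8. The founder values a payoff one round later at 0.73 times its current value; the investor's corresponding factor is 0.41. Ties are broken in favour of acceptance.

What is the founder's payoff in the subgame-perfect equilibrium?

29.2

Work backward from the last round.
Round 2 (the founder proposes): the investor gets 8 if talks fail, so the founder offers 8 and keeps 40.
Round 1 (the investor proposes): the founder can get 40 next round, worth 0.73 × 40 = 29.2 now. The investor offers 29.2 and keeps 48 − 29.2 = 18.8.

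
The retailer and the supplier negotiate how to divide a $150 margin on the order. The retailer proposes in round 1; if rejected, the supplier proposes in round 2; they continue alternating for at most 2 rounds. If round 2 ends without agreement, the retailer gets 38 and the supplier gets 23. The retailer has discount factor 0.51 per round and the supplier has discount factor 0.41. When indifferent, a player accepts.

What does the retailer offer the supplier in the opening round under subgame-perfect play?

Round 2 (the supplier proposes): the retailer gets 38 if talks fail, so the supplier offers 38 and keeps 112.
Round 1 (the retailer proposes): the supplier can get 112 next round, worth 0.41 × 112 = 45.92 now. The retailer offers 45.92 and keeps 150 − 45.92 = 104.08.

45.92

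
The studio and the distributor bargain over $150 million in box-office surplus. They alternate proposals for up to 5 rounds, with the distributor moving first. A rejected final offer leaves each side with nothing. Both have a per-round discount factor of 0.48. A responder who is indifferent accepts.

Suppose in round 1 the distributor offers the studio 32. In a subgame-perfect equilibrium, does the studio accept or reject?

Reject

Round 5 (the distributor proposes): rejection yields 0 for the studio; the distributor offers 0 and keeps 150.
Round 4 (the studio proposes): the distributor can get 150 next round, worth 0.48 × 150 = 72 now, so the studio offers 72, keeping 78.
Round 3 (the distributor proposes): the studio can get 78 next round, worth 0.48 × 78 = 37.44 now; the distributor offers that and keeps 112.56.
Round 2 (the studio proposes): the distributor can get 112.56 next round, worth 0.48 × 112.56 = 54.0288 now; the studio offers that and keeps 95.9712.
So by rejecting in round 1, the studio gets 95.9712 next round, worth 0.48 × 95.9712 = 46.066176 now.
Offer 32 < 46.066176, so the studio rejects.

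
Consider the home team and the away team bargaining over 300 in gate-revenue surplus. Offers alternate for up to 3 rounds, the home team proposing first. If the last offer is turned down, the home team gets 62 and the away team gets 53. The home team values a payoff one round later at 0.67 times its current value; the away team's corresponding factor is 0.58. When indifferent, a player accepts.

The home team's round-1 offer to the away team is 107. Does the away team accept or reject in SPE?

Round 3 (the home team proposes): the away team gets 53 if talks fail, so the home team offers 53 and keeps 247.
Round 2 (the away team proposes): the home team can get 247 next round, worth 0.67 × 247 = 165.49 now. The away team offers 165.49 and keeps 300 − 165.49 = 134.51.
So by rejecting in round 1, the away team gets 134.51 next round, worth 0.58 × 134.51 = 78.0158 now.
Offer 107 ≥ 78.0158, so the away team accepts.

Accept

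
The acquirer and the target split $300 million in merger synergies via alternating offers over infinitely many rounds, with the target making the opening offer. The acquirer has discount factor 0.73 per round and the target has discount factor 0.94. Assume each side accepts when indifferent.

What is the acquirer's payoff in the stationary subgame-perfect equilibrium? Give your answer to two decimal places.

In a stationary SPE each proposer offers the other exactly their discounted continuation value.
If the target keeps x when proposing and the acquirer keeps y when proposing, then x = 300 − 0.73y and y = 300 − 0.94x.
Solving: x = 300(1 − 0.73) / (1 − 0.94·0.73) = 81 / 0.3138 ≈ 258.1262.
The acquirer gets 300 − 258.1262 ≈ 41.8738.

41.87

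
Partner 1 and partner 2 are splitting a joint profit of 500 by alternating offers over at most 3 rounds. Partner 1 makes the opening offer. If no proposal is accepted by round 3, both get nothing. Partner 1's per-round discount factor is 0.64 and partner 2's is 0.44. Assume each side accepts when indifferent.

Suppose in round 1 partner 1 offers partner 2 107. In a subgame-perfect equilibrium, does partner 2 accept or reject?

Accept

Work out partner 2's continuation value if the offer is rejected.
Round 3 (partner 1 proposes): partner 2 will accept anything ≥ 0, so partner 1 offers 0 and keeps 500.
Round 2 (partner 2 proposes): partner 1 can get 500 next round, worth 0.64 × 500 = 320 now; partner 2 offers that and keeps 180.
So by rejecting in round 1, partner 2 gets 180 next round, worth 0.44 × 180 = 79.2 now.
Offer 107 ≥ 79.2, so partner 2 accepts.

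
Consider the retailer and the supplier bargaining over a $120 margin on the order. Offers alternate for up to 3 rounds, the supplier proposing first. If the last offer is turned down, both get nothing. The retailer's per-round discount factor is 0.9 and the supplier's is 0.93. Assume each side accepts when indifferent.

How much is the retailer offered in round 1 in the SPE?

7.56

Round 3 (the supplier proposes): rejection yields 0 for the retailer; the supplier offers 0 and keeps 120.
Round 2 (the retailer proposes): the supplier can get 120 next round, worth 0.93 × 120 = 111.6 now; the retailer offers that and keeps 8.4.
Round 1 (the supplier proposes): the retailer can get 8.4 next round, worth 0.9 × 8.4 = 7.56 now, so the supplier offers 7.56, keeping 112.44.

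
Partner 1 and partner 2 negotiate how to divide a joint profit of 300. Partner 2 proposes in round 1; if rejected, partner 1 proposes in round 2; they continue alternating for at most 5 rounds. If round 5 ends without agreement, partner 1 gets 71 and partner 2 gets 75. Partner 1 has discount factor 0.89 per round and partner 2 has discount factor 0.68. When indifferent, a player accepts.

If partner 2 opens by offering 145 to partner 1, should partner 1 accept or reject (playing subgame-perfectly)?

Reject

Work out partner 1's continuation value if the offer is rejected.
Round 5 (partner 2 proposes): partner 1 gets 71 if talks fail, so partner 2 offers 71 and keeps 229.
Round 4 (partner 1 proposes): partner 2 can get 229 next round, worth 0.68 × 229 = 155.72 now; partner 1 offers that and keeps 144.28.
Round 3 (partner 2 proposes): partner 1 can get 144.28 next round, worth 0.89 × 144.28 = 128.4092 now, so partner 2 offers 128.4092, keeping 171.5908.
Round 2 (partner 1 proposes): partner 2 can get 171.5908 next round, worth 0.68 × 171.5908 = 116.681744 now. Partner 1 offers 116.681744 and keeps 300 − 116.681744 = 183.318256.
So by rejecting in round 1, partner 1 gets 183.318256 next round, worth 0.89 × 183.318256 = 163.15324784 now.
Offer 145 < 163.15324784, so partner 1 rejects.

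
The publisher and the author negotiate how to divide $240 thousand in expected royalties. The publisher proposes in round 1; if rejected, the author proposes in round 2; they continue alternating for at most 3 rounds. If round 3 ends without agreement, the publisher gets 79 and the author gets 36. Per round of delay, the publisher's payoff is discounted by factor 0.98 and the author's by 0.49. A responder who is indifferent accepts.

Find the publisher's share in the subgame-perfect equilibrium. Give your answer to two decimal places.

Round 3 (the publisher proposes): the author gets 36 if talks fail, so the publisher offers 36 and keeps 204.
Round 2 (the author proposes): the publisher can get 204 next round, worth 0.98 × 204 = 199.92 now, so the author offers 199.92, keeping 40.08.
Round 1 (the publisher proposes): the author can get 40.08 next round, worth 0.49 × 40.08 = 19.6392 now, so the publisher offers 19.6392, keeping 220.3608.

220.36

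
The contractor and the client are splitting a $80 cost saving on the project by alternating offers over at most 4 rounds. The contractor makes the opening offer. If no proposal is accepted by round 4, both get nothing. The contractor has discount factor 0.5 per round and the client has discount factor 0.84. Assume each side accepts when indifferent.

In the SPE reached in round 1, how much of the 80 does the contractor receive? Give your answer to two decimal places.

18.18

Round 4 (the client proposes): rejection yields 0 for the contractor; the client offers 0 and keeps 80.
Round 3 (the contractor proposes): the client can get 80 next round, worth 0.84 × 80 = 67.2 now, so the contractor offers 67.2, keeping 12.8.
Round 2 (the client proposes): the contractor can get 12.8 next round, worth 0.5 × 12.8 = 6.4 now. The client offers 6.4 and keeps 80 − 6.4 = 73.6.
Round 1 (the contractor proposes): the client can get 73.6 next round, worth 0.84 × 73.6 = 61.824 now. The contractor offers 61.824 and keeps 80 − 61.824 = 18.176.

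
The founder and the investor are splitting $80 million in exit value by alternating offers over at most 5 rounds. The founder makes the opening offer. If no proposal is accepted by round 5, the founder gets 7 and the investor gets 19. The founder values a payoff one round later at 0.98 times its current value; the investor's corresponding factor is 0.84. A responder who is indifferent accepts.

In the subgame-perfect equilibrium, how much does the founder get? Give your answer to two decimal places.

Solve by backward induction from round 5.
Round 5 (the founder proposes): the investor gets 19 if talks fail, so the founder offers 19 and keeps 61.
Round 4 (the investor proposes): the founder can get 61 next round, worth 0.98 × 61 = 59.78 now. The investor offers 59.78 and keeps 80 − 59.78 = 20.22.
Round 3 (the founder proposes): the investor can get 20.22 next round, worth 0.84 × 20.22 = 16.9848 now; the founder offers that and keeps 63.0152.
Round 2 (the investor proposes): the founder can get 63.0152 next round, worth 0.98 × 63.0152 = 61.754896 now. The investor offers 61.754896 and keeps 80 − 61.754896 = 18.245104.
Round 1 (the founder proposes): the investor can get 18.245104 next round, worth 0.84 × 18.245104 = 15.32588736 now. The founder offers 15.32588736 and keeps 80 − 15.32588736 = 64.67411264.

64.67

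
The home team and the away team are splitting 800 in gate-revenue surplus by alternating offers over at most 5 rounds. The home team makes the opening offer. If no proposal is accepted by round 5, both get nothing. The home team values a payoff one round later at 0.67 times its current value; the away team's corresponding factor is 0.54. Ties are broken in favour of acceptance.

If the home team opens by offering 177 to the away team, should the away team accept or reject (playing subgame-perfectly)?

Reject

Round 5 (the home team proposes): rejection yields 0 for the away team; the home team offers 0 and keeps 800.
Round 4 (the away team proposes): the home team can get 800 next round, worth 0.67 × 800 = 536 now; the away team offers that and keeps 264.
Round 3 (the home team proposes): the away team can get 264 next round, worth 0.54 × 264 = 142.56 now; the home team offers that and keeps 657.44.
Round 2 (the away team proposes): the home team can get 657.44 next round, worth 0.67 × 657.44 = 440.4848 now. The away team offers 440.4848 and keeps 800 − 440.4848 = 359.5152.
So by rejecting in round 1, the away team gets 359.5152 next round, worth 0.54 × 359.5152 = 194.138208 now.
Offer 177 < 194.138208, so the away team rejects.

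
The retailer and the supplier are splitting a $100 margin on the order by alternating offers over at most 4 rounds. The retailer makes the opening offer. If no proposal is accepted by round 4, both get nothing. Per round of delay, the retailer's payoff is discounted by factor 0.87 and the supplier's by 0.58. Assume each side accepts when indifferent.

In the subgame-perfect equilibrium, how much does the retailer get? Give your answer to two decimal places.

Work backward from the last round.
Round 4 (the supplier proposes): rejection yields 0 for the retailer; the supplier offers 0 and keeps 100.
Round 3 (the retailer proposes): the supplier can get 100 next round, worth 0.58 × 100 = 58 now; the retailer offers that and keeps 42.
Round 2 (the supplier proposes): the retailer can get 42 next round, worth 0.87 × 42 = 36.54 now. The supplier offers 36.54 and keeps 100 − 36.54 = 63.46.
Round 1 (the retailer proposes): the supplier can get 63.46 next round, worth 0.58 × 63.46 = 36.8068 now; the retailer offers that and keeps 63.1932.

63.19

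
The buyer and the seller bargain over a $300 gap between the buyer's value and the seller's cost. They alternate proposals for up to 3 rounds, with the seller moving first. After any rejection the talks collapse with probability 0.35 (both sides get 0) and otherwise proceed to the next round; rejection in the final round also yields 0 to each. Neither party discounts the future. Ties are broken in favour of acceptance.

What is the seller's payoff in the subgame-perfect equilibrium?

Round 3 (the seller proposes): the buyer will accept anything ≥ 0, so the seller offers 0 and keeps 300.
Round 2 (the buyer proposes): rejecting gives the seller an expected 0.65 × 300 = 195; the buyer offers that and keeps 105.
Round 1 (the seller proposes): rejecting gives the buyer an expected 0.65 × 105 = 68.25, so the seller offers 68.25, keeping 231.75.

231.75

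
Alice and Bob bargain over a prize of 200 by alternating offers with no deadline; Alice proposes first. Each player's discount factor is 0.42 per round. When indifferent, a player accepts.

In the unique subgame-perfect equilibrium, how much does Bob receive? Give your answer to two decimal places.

Let x be Alice's share when Alice proposes and y be Bob's share when Bob proposes.
Bob accepts iff offered ≥ 0.42·y, so x = 200 − 0.42y. Symmetrically y = 200 − 0.42x.
Substituting: x = 200 − 0.42(200 − 0.42x), giving x(1 − 0.42·0.42) = 200(1 − 0.42).
So x = 200 × 0.58 / 0.8236 ≈ 140.8451, and Bob receives 200 − x ≈ 59.1549.

59.15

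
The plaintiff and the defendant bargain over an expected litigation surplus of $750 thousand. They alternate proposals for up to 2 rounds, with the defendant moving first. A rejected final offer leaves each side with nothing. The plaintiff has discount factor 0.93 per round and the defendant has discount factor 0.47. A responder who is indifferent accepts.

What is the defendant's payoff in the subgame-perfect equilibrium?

52.5

By backward induction:
Round 2 (the plaintiff proposes): rejection yields 0 for the defendant; the plaintiff offers 0 and keeps 750.
Round 1 (the defendant proposes): the plaintiff can get 750 next round, worth 0.93 × 750 = 697.5 now, so the defendant offers 697.5, keeping 52.5.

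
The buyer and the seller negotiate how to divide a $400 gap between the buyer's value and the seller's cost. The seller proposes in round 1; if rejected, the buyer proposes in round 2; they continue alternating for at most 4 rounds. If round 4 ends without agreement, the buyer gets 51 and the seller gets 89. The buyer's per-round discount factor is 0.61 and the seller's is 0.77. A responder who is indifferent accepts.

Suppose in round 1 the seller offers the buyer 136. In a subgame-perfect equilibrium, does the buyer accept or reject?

Round 4 (the buyer proposes): the seller gets 89 if talks fail, so the buyer offers 89 and keeps 311.
Round 3 (the seller proposes): the buyer can get 311 next round, worth 0.61 × 311 = 189.71 now, so the seller offers 189.71, keeping 210.29.
Round 2 (the buyer proposes): the seller can get 210.29 next round, worth 0.77 × 210.29 = 161.9233 now, so the buyer offers 161.9233, keeping 238.0767.
So by rejecting in round 1, the buyer gets 238.0767 next round, worth 0.61 × 238.0767 = 145.226787 now.
Offer 136 < 145.226787, so the buyer rejects.

Reject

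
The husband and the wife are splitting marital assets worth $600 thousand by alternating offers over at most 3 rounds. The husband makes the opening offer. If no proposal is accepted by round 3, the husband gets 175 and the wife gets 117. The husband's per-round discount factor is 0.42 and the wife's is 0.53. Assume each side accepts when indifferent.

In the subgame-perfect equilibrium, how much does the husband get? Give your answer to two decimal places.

Work backward from the last round.
Round 3 (the husband proposes): the wife gets 117 if talks fail, so the husband offers 117 and keeps 483.
Round 2 (the wife proposes): the husband can get 483 next round, worth 0.42 × 483 = 202.86 now. The wife offers 202.86 and keeps 600 − 202.86 = 397.14.
Round 1 (the husband proposes): the wife can get 397.14 next round, worth 0.53 × 397.14 = 210.4842 now; the husband offers that and keeps 389.5158.

389.52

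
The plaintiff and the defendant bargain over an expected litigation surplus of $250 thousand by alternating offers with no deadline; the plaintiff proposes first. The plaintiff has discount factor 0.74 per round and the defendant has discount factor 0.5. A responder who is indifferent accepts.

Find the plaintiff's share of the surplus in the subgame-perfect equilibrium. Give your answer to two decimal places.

198.41

When the plaintiff proposes, the defendant accepts any offer worth at least 0.5 times what the defendant would get by proposing next round; and vice versa.
This gives x = 250 − 0.5y and y = 250 − 0.74x, where x and y are each side's share when it proposes.
Hence (1 − 0.5·0.74)x = 250(1 − 0.5), i.e. 0.63·x = 125.
x ≈ 198.4127; the defendant's share is 250 − x ≈ 51.5873.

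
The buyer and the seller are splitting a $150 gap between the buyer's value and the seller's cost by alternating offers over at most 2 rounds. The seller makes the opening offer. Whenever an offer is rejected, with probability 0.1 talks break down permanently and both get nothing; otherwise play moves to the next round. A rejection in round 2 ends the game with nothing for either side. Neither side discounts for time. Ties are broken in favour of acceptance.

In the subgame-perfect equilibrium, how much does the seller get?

15

Round 2 (the buyer proposes): the seller will accept anything ≥ 0, so the buyer offers 0 and keeps 150.
Round 1 (the seller proposes): rejecting gives the buyer an expected 0.9 × 150 = 135; the seller offers that and keeps 15.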